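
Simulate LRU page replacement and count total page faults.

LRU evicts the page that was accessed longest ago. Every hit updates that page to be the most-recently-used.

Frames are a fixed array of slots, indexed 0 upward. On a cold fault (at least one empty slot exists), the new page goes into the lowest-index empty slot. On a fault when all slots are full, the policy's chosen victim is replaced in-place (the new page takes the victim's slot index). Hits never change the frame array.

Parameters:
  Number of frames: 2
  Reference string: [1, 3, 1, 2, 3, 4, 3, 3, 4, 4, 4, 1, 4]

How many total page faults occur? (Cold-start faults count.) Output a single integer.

Answer: 6

Derivation:
Step 0: ref 1 → FAULT, frames=[1,-]
Step 1: ref 3 → FAULT, frames=[1,3]
Step 2: ref 1 → HIT, frames=[1,3]
Step 3: ref 2 → FAULT (evict 3), frames=[1,2]
Step 4: ref 3 → FAULT (evict 1), frames=[3,2]
Step 5: ref 4 → FAULT (evict 2), frames=[3,4]
Step 6: ref 3 → HIT, frames=[3,4]
Step 7: ref 3 → HIT, frames=[3,4]
Step 8: ref 4 → HIT, frames=[3,4]
Step 9: ref 4 → HIT, frames=[3,4]
Step 10: ref 4 → HIT, frames=[3,4]
Step 11: ref 1 → FAULT (evict 3), frames=[1,4]
Step 12: ref 4 → HIT, frames=[1,4]
Total faults: 6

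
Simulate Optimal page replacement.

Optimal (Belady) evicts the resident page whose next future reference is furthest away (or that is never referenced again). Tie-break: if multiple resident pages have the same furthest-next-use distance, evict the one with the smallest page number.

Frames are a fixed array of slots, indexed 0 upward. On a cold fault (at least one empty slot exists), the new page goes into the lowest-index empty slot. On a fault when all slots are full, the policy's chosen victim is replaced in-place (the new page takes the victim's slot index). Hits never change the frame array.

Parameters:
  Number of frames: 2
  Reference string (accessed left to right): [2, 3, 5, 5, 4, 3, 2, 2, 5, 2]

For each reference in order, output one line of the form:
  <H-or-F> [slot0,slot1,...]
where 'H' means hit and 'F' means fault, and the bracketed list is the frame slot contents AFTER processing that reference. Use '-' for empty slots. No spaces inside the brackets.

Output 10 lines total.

F [2,-]
F [2,3]
F [5,3]
H [5,3]
F [4,3]
H [4,3]
F [4,2]
H [4,2]
F [5,2]
H [5,2]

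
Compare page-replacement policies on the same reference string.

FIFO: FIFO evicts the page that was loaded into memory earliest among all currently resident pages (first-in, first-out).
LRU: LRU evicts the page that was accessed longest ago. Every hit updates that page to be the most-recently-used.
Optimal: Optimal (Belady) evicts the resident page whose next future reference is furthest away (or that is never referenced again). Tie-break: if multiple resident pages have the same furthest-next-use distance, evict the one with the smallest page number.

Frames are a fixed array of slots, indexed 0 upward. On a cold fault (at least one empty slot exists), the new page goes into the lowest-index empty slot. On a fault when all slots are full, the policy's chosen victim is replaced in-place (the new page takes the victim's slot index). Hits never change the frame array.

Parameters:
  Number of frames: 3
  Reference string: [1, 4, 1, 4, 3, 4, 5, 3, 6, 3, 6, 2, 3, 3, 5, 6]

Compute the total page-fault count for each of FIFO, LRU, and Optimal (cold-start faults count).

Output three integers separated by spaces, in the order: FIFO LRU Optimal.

--- FIFO ---
  step 0: ref 1 -> FAULT, frames=[1,-,-] (faults so far: 1)
  step 1: ref 4 -> FAULT, frames=[1,4,-] (faults so far: 2)
  step 2: ref 1 -> HIT, frames=[1,4,-] (faults so far: 2)
  step 3: ref 4 -> HIT, frames=[1,4,-] (faults so far: 2)
  step 4: ref 3 -> FAULT, frames=[1,4,3] (faults so far: 3)
  step 5: ref 4 -> HIT, frames=[1,4,3] (faults so far: 3)
  step 6: ref 5 -> FAULT, evict 1, frames=[5,4,3] (faults so far: 4)
  step 7: ref 3 -> HIT, frames=[5,4,3] (faults so far: 4)
  step 8: ref 6 -> FAULT, evict 4, frames=[5,6,3] (faults so far: 5)
  step 9: ref 3 -> HIT, frames=[5,6,3] (faults so far: 5)
  step 10: ref 6 -> HIT, frames=[5,6,3] (faults so far: 5)
  step 11: ref 2 -> FAULT, evict 3, frames=[5,6,2] (faults so far: 6)
  step 12: ref 3 -> FAULT, evict 5, frames=[3,6,2] (faults so far: 7)
  step 13: ref 3 -> HIT, frames=[3,6,2] (faults so far: 7)
  step 14: ref 5 -> FAULT, evict 6, frames=[3,5,2] (faults so far: 8)
  step 15: ref 6 -> FAULT, evict 2, frames=[3,5,6] (faults so far: 9)
  FIFO total faults: 9
--- LRU ---
  step 0: ref 1 -> FAULT, frames=[1,-,-] (faults so far: 1)
  step 1: ref 4 -> FAULT, frames=[1,4,-] (faults so far: 2)
  step 2: ref 1 -> HIT, frames=[1,4,-] (faults so far: 2)
  step 3: ref 4 -> HIT, frames=[1,4,-] (faults so far: 2)
  step 4: ref 3 -> FAULT, frames=[1,4,3] (faults so far: 3)
  step 5: ref 4 -> HIT, frames=[1,4,3] (faults so far: 3)
  step 6: ref 5 -> FAULT, evict 1, frames=[5,4,3] (faults so far: 4)
  step 7: ref 3 -> HIT, frames=[5,4,3] (faults so far: 4)
  step 8: ref 6 -> FAULT, evict 4, frames=[5,6,3] (faults so far: 5)
  step 9: ref 3 -> HIT, frames=[5,6,3] (faults so far: 5)
  step 10: ref 6 -> HIT, frames=[5,6,3] (faults so far: 5)
  step 11: ref 2 -> FAULT, evict 5, frames=[2,6,3] (faults so far: 6)
  step 12: ref 3 -> HIT, frames=[2,6,3] (faults so far: 6)
  step 13: ref 3 -> HIT, frames=[2,6,3] (faults so far: 6)
  step 14: ref 5 -> FAULT, evict 6, frames=[2,5,3] (faults so far: 7)
  step 15: ref 6 -> FAULT, evict 2, frames=[6,5,3] (faults so far: 8)
  LRU total faults: 8
--- Optimal ---
  step 0: ref 1 -> FAULT, frames=[1,-,-] (faults so far: 1)
  step 1: ref 4 -> FAULT, frames=[1,4,-] (faults so far: 2)
  step 2: ref 1 -> HIT, frames=[1,4,-] (faults so far: 2)
  step 3: ref 4 -> HIT, frames=[1,4,-] (faults so far: 2)
  step 4: ref 3 -> FAULT, frames=[1,4,3] (faults so far: 3)
  step 5: ref 4 -> HIT, frames=[1,4,3] (faults so far: 3)
  step 6: ref 5 -> FAULT, evict 1, frames=[5,4,3] (faults so far: 4)
  step 7: ref 3 -> HIT, frames=[5,4,3] (faults so far: 4)
  step 8: ref 6 -> FAULT, evict 4, frames=[5,6,3] (faults so far: 5)
  step 9: ref 3 -> HIT, frames=[5,6,3] (faults so far: 5)
  step 10: ref 6 -> HIT, frames=[5,6,3] (faults so far: 5)
  step 11: ref 2 -> FAULT, evict 6, frames=[5,2,3] (faults so far: 6)
  step 12: ref 3 -> HIT, frames=[5,2,3] (faults so far: 6)
  step 13: ref 3 -> HIT, frames=[5,2,3] (faults so far: 6)
  step 14: ref 5 -> HIT, frames=[5,2,3] (faults so far: 6)
  step 15: ref 6 -> FAULT, evict 2, frames=[5,6,3] (faults so far: 7)
  Optimal total faults: 7

Answer: 9 8 7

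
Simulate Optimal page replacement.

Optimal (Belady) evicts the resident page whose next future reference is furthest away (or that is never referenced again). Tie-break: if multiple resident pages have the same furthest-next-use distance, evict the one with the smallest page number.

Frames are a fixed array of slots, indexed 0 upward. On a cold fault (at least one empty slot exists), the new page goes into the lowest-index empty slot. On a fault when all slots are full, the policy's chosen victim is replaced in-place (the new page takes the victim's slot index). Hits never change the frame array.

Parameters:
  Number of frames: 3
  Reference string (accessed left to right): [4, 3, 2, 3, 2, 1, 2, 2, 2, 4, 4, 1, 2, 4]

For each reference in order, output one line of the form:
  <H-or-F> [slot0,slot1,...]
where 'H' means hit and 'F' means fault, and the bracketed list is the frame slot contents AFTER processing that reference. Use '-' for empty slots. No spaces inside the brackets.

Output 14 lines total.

F [4,-,-]
F [4,3,-]
F [4,3,2]
H [4,3,2]
H [4,3,2]
F [4,1,2]
H [4,1,2]
H [4,1,2]
H [4,1,2]
H [4,1,2]
H [4,1,2]
H [4,1,2]
H [4,1,2]
H [4,1,2]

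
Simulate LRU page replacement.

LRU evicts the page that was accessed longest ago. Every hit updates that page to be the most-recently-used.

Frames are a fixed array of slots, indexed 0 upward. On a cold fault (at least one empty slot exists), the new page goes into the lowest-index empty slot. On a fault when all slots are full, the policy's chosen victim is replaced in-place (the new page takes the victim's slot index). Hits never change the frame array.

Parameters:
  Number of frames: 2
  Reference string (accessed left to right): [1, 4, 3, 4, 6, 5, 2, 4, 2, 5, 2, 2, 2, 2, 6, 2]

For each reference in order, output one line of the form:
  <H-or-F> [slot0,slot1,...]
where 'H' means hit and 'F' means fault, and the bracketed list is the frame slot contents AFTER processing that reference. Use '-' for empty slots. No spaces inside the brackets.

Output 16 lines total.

F [1,-]
F [1,4]
F [3,4]
H [3,4]
F [6,4]
F [6,5]
F [2,5]
F [2,4]
H [2,4]
F [2,5]
H [2,5]
H [2,5]
H [2,5]
H [2,5]
F [2,6]
H [2,6]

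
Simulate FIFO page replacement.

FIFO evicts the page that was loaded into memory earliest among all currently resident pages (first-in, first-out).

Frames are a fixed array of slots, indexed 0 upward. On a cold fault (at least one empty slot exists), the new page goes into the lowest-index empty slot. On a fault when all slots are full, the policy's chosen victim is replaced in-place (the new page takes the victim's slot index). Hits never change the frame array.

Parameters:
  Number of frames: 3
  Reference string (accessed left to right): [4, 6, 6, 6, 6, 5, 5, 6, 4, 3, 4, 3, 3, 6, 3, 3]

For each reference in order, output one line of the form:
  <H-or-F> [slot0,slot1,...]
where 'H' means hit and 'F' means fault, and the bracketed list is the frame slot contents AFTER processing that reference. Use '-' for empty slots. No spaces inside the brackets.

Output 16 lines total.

F [4,-,-]
F [4,6,-]
H [4,6,-]
H [4,6,-]
H [4,6,-]
F [4,6,5]
H [4,6,5]
H [4,6,5]
H [4,6,5]
F [3,6,5]
F [3,4,5]
H [3,4,5]
H [3,4,5]
F [3,4,6]
H [3,4,6]
H [3,4,6]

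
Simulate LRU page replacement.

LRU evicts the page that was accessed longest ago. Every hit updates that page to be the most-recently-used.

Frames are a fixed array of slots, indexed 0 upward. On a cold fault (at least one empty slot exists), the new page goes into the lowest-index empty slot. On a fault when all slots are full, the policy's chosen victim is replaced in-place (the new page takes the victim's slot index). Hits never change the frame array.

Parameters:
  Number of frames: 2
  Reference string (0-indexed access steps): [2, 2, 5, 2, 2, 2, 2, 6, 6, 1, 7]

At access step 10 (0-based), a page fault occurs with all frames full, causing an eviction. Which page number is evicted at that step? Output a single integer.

Answer: 6

Derivation:
Step 0: ref 2 -> FAULT, frames=[2,-]
Step 1: ref 2 -> HIT, frames=[2,-]
Step 2: ref 5 -> FAULT, frames=[2,5]
Step 3: ref 2 -> HIT, frames=[2,5]
Step 4: ref 2 -> HIT, frames=[2,5]
Step 5: ref 2 -> HIT, frames=[2,5]
Step 6: ref 2 -> HIT, frames=[2,5]
Step 7: ref 6 -> FAULT, evict 5, frames=[2,6]
Step 8: ref 6 -> HIT, frames=[2,6]
Step 9: ref 1 -> FAULT, evict 2, frames=[1,6]
Step 10: ref 7 -> FAULT, evict 6, frames=[1,7]
At step 10: evicted page 6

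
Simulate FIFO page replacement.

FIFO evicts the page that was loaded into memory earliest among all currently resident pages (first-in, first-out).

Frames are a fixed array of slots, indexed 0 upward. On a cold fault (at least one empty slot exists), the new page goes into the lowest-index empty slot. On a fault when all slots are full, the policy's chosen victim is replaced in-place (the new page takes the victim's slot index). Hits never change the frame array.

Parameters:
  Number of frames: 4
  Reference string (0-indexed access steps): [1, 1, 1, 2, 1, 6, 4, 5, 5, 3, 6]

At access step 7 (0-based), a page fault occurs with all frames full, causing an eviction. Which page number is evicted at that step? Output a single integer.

Answer: 1

Derivation:
Step 0: ref 1 -> FAULT, frames=[1,-,-,-]
Step 1: ref 1 -> HIT, frames=[1,-,-,-]
Step 2: ref 1 -> HIT, frames=[1,-,-,-]
Step 3: ref 2 -> FAULT, frames=[1,2,-,-]
Step 4: ref 1 -> HIT, frames=[1,2,-,-]
Step 5: ref 6 -> FAULT, frames=[1,2,6,-]
Step 6: ref 4 -> FAULT, frames=[1,2,6,4]
Step 7: ref 5 -> FAULT, evict 1, frames=[5,2,6,4]
At step 7: evicted page 1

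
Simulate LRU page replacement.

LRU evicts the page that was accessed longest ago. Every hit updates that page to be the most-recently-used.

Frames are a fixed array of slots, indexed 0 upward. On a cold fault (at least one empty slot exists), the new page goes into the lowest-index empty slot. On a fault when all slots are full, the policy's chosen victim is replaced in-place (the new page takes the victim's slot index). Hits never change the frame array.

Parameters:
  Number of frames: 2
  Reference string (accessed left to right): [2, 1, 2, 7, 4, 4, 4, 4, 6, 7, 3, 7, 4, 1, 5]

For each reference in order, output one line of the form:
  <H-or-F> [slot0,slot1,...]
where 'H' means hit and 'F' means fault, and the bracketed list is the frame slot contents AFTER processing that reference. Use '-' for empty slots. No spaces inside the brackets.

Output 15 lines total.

F [2,-]
F [2,1]
H [2,1]
F [2,7]
F [4,7]
H [4,7]
H [4,7]
H [4,7]
F [4,6]
F [7,6]
F [7,3]
H [7,3]
F [7,4]
F [1,4]
F [1,5]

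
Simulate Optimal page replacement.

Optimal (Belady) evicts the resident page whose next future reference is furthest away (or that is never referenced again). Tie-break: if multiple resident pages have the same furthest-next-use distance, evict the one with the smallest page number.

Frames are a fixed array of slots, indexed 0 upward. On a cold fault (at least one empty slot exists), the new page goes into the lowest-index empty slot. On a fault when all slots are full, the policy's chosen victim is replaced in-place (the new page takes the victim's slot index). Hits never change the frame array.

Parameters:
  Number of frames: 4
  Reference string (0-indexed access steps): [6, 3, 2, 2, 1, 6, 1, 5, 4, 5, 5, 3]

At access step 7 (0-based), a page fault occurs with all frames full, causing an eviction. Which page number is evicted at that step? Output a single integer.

Step 0: ref 6 -> FAULT, frames=[6,-,-,-]
Step 1: ref 3 -> FAULT, frames=[6,3,-,-]
Step 2: ref 2 -> FAULT, frames=[6,3,2,-]
Step 3: ref 2 -> HIT, frames=[6,3,2,-]
Step 4: ref 1 -> FAULT, frames=[6,3,2,1]
Step 5: ref 6 -> HIT, frames=[6,3,2,1]
Step 6: ref 1 -> HIT, frames=[6,3,2,1]
Step 7: ref 5 -> FAULT, evict 1, frames=[6,3,2,5]
At step 7: evicted page 1

Answer: 1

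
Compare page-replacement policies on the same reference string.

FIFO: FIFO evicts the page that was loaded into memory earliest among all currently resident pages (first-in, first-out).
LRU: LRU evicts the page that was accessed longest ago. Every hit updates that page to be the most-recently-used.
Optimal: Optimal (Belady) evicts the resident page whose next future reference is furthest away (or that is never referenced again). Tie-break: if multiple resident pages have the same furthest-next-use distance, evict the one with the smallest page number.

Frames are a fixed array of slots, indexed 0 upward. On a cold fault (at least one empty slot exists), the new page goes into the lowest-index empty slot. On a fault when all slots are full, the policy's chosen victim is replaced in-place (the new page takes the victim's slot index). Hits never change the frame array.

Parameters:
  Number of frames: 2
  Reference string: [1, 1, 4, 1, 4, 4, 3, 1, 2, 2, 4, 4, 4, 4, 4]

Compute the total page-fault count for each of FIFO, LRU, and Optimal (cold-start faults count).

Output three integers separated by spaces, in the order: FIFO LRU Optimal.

Answer: 6 6 5

Derivation:
--- FIFO ---
  step 0: ref 1 -> FAULT, frames=[1,-] (faults so far: 1)
  step 1: ref 1 -> HIT, frames=[1,-] (faults so far: 1)
  step 2: ref 4 -> FAULT, frames=[1,4] (faults so far: 2)
  step 3: ref 1 -> HIT, frames=[1,4] (faults so far: 2)
  step 4: ref 4 -> HIT, frames=[1,4] (faults so far: 2)
  step 5: ref 4 -> HIT, frames=[1,4] (faults so far: 2)
  step 6: ref 3 -> FAULT, evict 1, frames=[3,4] (faults so far: 3)
  step 7: ref 1 -> FAULT, evict 4, frames=[3,1] (faults so far: 4)
  step 8: ref 2 -> FAULT, evict 3, frames=[2,1] (faults so far: 5)
  step 9: ref 2 -> HIT, frames=[2,1] (faults so far: 5)
  step 10: ref 4 -> FAULT, evict 1, frames=[2,4] (faults so far: 6)
  step 11: ref 4 -> HIT, frames=[2,4] (faults so far: 6)
  step 12: ref 4 -> HIT, frames=[2,4] (faults so far: 6)
  step 13: ref 4 -> HIT, frames=[2,4] (faults so far: 6)
  step 14: ref 4 -> HIT, frames=[2,4] (faults so far: 6)
  FIFO total faults: 6
--- LRU ---
  step 0: ref 1 -> FAULT, frames=[1,-] (faults so far: 1)
  step 1: ref 1 -> HIT, frames=[1,-] (faults so far: 1)
  step 2: ref 4 -> FAULT, frames=[1,4] (faults so far: 2)
  step 3: ref 1 -> HIT, frames=[1,4] (faults so far: 2)
  step 4: ref 4 -> HIT, frames=[1,4] (faults so far: 2)
  step 5: ref 4 -> HIT, frames=[1,4] (faults so far: 2)
  step 6: ref 3 -> FAULT, evict 1, frames=[3,4] (faults so far: 3)
  step 7: ref 1 -> FAULT, evict 4, frames=[3,1] (faults so far: 4)
  step 8: ref 2 -> FAULT, evict 3, frames=[2,1] (faults so far: 5)
  step 9: ref 2 -> HIT, frames=[2,1] (faults so far: 5)
  step 10: ref 4 -> FAULT, evict 1, frames=[2,4] (faults so far: 6)
  step 11: ref 4 -> HIT, frames=[2,4] (faults so far: 6)
  step 12: ref 4 -> HIT, frames=[2,4] (faults so far: 6)
  step 13: ref 4 -> HIT, frames=[2,4] (faults so far: 6)
  step 14: ref 4 -> HIT, frames=[2,4] (faults so far: 6)
  LRU total faults: 6
--- Optimal ---
  step 0: ref 1 -> FAULT, frames=[1,-] (faults so far: 1)
  step 1: ref 1 -> HIT, frames=[1,-] (faults so far: 1)
  step 2: ref 4 -> FAULT, frames=[1,4] (faults so far: 2)
  step 3: ref 1 -> HIT, frames=[1,4] (faults so far: 2)
  step 4: ref 4 -> HIT, frames=[1,4] (faults so far: 2)
  step 5: ref 4 -> HIT, frames=[1,4] (faults so far: 2)
  step 6: ref 3 -> FAULT, evict 4, frames=[1,3] (faults so far: 3)
  step 7: ref 1 -> HIT, frames=[1,3] (faults so far: 3)
  step 8: ref 2 -> FAULT, evict 1, frames=[2,3] (faults so far: 4)
  step 9: ref 2 -> HIT, frames=[2,3] (faults so far: 4)
  step 10: ref 4 -> FAULT, evict 2, frames=[4,3] (faults so far: 5)
  step 11: ref 4 -> HIT, frames=[4,3] (faults so far: 5)
  step 12: ref 4 -> HIT, frames=[4,3] (faults so far: 5)
  step 13: ref 4 -> HIT, frames=[4,3] (faults so far: 5)
  step 14: ref 4 -> HIT, frames=[4,3] (faults so far: 5)
  Optimal total faults: 5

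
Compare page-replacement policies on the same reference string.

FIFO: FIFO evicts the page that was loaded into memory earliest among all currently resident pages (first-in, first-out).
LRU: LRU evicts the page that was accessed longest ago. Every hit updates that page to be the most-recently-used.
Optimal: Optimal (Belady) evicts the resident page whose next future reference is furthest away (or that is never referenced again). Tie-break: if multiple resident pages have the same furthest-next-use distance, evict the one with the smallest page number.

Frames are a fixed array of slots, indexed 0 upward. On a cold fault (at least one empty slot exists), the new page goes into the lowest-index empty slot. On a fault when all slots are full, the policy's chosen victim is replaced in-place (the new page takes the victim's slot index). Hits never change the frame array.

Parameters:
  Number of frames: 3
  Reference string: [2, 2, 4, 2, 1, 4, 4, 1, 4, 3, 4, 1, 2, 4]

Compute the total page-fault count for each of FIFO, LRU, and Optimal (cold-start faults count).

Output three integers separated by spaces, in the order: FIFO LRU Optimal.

--- FIFO ---
  step 0: ref 2 -> FAULT, frames=[2,-,-] (faults so far: 1)
  step 1: ref 2 -> HIT, frames=[2,-,-] (faults so far: 1)
  step 2: ref 4 -> FAULT, frames=[2,4,-] (faults so far: 2)
  step 3: ref 2 -> HIT, frames=[2,4,-] (faults so far: 2)
  step 4: ref 1 -> FAULT, frames=[2,4,1] (faults so far: 3)
  step 5: ref 4 -> HIT, frames=[2,4,1] (faults so far: 3)
  step 6: ref 4 -> HIT, frames=[2,4,1] (faults so far: 3)
  step 7: ref 1 -> HIT, frames=[2,4,1] (faults so far: 3)
  step 8: ref 4 -> HIT, frames=[2,4,1] (faults so far: 3)
  step 9: ref 3 -> FAULT, evict 2, frames=[3,4,1] (faults so far: 4)
  step 10: ref 4 -> HIT, frames=[3,4,1] (faults so far: 4)
  step 11: ref 1 -> HIT, frames=[3,4,1] (faults so far: 4)
  step 12: ref 2 -> FAULT, evict 4, frames=[3,2,1] (faults so far: 5)
  step 13: ref 4 -> FAULT, evict 1, frames=[3,2,4] (faults so far: 6)
  FIFO total faults: 6
--- LRU ---
  step 0: ref 2 -> FAULT, frames=[2,-,-] (faults so far: 1)
  step 1: ref 2 -> HIT, frames=[2,-,-] (faults so far: 1)
  step 2: ref 4 -> FAULT, frames=[2,4,-] (faults so far: 2)
  step 3: ref 2 -> HIT, frames=[2,4,-] (faults so far: 2)
  step 4: ref 1 -> FAULT, frames=[2,4,1] (faults so far: 3)
  step 5: ref 4 -> HIT, frames=[2,4,1] (faults so far: 3)
  step 6: ref 4 -> HIT, frames=[2,4,1] (faults so far: 3)
  step 7: ref 1 -> HIT, frames=[2,4,1] (faults so far: 3)
  step 8: ref 4 -> HIT, frames=[2,4,1] (faults so far: 3)
  step 9: ref 3 -> FAULT, evict 2, frames=[3,4,1] (faults so far: 4)
  step 10: ref 4 -> HIT, frames=[3,4,1] (faults so far: 4)
  step 11: ref 1 -> HIT, frames=[3,4,1] (faults so far: 4)
  step 12: ref 2 -> FAULT, evict 3, frames=[2,4,1] (faults so far: 5)
  step 13: ref 4 -> HIT, frames=[2,4,1] (faults so far: 5)
  LRU total faults: 5
--- Optimal ---
  step 0: ref 2 -> FAULT, frames=[2,-,-] (faults so far: 1)
  step 1: ref 2 -> HIT, frames=[2,-,-] (faults so far: 1)
  step 2: ref 4 -> FAULT, frames=[2,4,-] (faults so far: 2)
  step 3: ref 2 -> HIT, frames=[2,4,-] (faults so far: 2)
  step 4: ref 1 -> FAULT, frames=[2,4,1] (faults so far: 3)
  step 5: ref 4 -> HIT, frames=[2,4,1] (faults so far: 3)
  step 6: ref 4 -> HIT, frames=[2,4,1] (faults so far: 3)
  step 7: ref 1 -> HIT, frames=[2,4,1] (faults so far: 3)
  step 8: ref 4 -> HIT, frames=[2,4,1] (faults so far: 3)
  step 9: ref 3 -> FAULT, evict 2, frames=[3,4,1] (faults so far: 4)
  step 10: ref 4 -> HIT, frames=[3,4,1] (faults so far: 4)
  step 11: ref 1 -> HIT, frames=[3,4,1] (faults so far: 4)
  step 12: ref 2 -> FAULT, evict 1, frames=[3,4,2] (faults so far: 5)
  step 13: ref 4 -> HIT, frames=[3,4,2] (faults so far: 5)
  Optimal total faults: 5

Answer: 6 5 5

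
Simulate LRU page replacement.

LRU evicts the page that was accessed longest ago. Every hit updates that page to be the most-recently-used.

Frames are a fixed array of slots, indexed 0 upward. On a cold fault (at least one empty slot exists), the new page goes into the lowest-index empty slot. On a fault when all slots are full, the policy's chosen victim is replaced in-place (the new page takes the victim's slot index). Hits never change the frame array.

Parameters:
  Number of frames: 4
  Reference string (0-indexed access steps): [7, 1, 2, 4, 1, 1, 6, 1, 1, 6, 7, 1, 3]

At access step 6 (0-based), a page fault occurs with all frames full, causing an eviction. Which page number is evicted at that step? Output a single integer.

Step 0: ref 7 -> FAULT, frames=[7,-,-,-]
Step 1: ref 1 -> FAULT, frames=[7,1,-,-]
Step 2: ref 2 -> FAULT, frames=[7,1,2,-]
Step 3: ref 4 -> FAULT, frames=[7,1,2,4]
Step 4: ref 1 -> HIT, frames=[7,1,2,4]
Step 5: ref 1 -> HIT, frames=[7,1,2,4]
Step 6: ref 6 -> FAULT, evict 7, frames=[6,1,2,4]
At step 6: evicted page 7

Answer: 7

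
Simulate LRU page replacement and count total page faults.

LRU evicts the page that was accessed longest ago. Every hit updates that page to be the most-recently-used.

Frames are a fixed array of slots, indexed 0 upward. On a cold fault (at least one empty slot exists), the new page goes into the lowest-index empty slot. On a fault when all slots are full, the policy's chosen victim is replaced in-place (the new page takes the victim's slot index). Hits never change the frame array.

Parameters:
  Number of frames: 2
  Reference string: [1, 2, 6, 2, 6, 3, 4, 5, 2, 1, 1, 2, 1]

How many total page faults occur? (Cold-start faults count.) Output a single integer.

Step 0: ref 1 → FAULT, frames=[1,-]
Step 1: ref 2 → FAULT, frames=[1,2]
Step 2: ref 6 → FAULT (evict 1), frames=[6,2]
Step 3: ref 2 → HIT, frames=[6,2]
Step 4: ref 6 → HIT, frames=[6,2]
Step 5: ref 3 → FAULT (evict 2), frames=[6,3]
Step 6: ref 4 → FAULT (evict 6), frames=[4,3]
Step 7: ref 5 → FAULT (evict 3), frames=[4,5]
Step 8: ref 2 → FAULT (evict 4), frames=[2,5]
Step 9: ref 1 → FAULT (evict 5), frames=[2,1]
Step 10: ref 1 → HIT, frames=[2,1]
Step 11: ref 2 → HIT, frames=[2,1]
Step 12: ref 1 → HIT, frames=[2,1]
Total faults: 8

Answer: 8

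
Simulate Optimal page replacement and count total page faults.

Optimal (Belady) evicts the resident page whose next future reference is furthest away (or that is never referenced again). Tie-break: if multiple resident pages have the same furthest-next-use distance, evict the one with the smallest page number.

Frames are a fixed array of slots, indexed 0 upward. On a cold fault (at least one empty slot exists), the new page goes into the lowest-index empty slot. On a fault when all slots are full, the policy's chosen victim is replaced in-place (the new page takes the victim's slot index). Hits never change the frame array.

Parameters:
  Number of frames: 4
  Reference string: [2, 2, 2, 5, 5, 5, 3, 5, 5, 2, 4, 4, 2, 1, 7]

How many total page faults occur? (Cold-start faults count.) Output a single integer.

Step 0: ref 2 → FAULT, frames=[2,-,-,-]
Step 1: ref 2 → HIT, frames=[2,-,-,-]
Step 2: ref 2 → HIT, frames=[2,-,-,-]
Step 3: ref 5 → FAULT, frames=[2,5,-,-]
Step 4: ref 5 → HIT, frames=[2,5,-,-]
Step 5: ref 5 → HIT, frames=[2,5,-,-]
Step 6: ref 3 → FAULT, frames=[2,5,3,-]
Step 7: ref 5 → HIT, frames=[2,5,3,-]
Step 8: ref 5 → HIT, frames=[2,5,3,-]
Step 9: ref 2 → HIT, frames=[2,5,3,-]
Step 10: ref 4 → FAULT, frames=[2,5,3,4]
Step 11: ref 4 → HIT, frames=[2,5,3,4]
Step 12: ref 2 → HIT, frames=[2,5,3,4]
Step 13: ref 1 → FAULT (evict 2), frames=[1,5,3,4]
Step 14: ref 7 → FAULT (evict 1), frames=[7,5,3,4]
Total faults: 6

Answer: 6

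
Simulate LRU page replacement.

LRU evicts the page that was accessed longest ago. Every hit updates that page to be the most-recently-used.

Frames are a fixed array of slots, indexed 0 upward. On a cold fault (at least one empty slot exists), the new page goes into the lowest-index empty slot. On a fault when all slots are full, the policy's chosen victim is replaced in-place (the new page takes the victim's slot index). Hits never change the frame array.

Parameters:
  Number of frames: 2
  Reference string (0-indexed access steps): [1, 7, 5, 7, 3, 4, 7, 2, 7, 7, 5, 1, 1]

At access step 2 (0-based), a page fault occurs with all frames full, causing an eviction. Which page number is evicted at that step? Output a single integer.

Answer: 1

Derivation:
Step 0: ref 1 -> FAULT, frames=[1,-]
Step 1: ref 7 -> FAULT, frames=[1,7]
Step 2: ref 5 -> FAULT, evict 1, frames=[5,7]
At step 2: evicted page 1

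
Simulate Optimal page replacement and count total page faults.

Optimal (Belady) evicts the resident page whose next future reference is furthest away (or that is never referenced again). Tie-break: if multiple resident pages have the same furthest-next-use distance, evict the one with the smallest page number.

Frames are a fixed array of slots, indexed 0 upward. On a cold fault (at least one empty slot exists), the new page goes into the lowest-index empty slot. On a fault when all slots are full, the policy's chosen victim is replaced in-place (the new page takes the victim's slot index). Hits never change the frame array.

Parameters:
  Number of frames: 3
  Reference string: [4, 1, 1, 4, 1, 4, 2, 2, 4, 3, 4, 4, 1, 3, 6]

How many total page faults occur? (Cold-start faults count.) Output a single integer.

Step 0: ref 4 → FAULT, frames=[4,-,-]
Step 1: ref 1 → FAULT, frames=[4,1,-]
Step 2: ref 1 → HIT, frames=[4,1,-]
Step 3: ref 4 → HIT, frames=[4,1,-]
Step 4: ref 1 → HIT, frames=[4,1,-]
Step 5: ref 4 → HIT, frames=[4,1,-]
Step 6: ref 2 → FAULT, frames=[4,1,2]
Step 7: ref 2 → HIT, frames=[4,1,2]
Step 8: ref 4 → HIT, frames=[4,1,2]
Step 9: ref 3 → FAULT (evict 2), frames=[4,1,3]
Step 10: ref 4 → HIT, frames=[4,1,3]
Step 11: ref 4 → HIT, frames=[4,1,3]
Step 12: ref 1 → HIT, frames=[4,1,3]
Step 13: ref 3 → HIT, frames=[4,1,3]
Step 14: ref 6 → FAULT (evict 1), frames=[4,6,3]
Total faults: 5

Answer: 5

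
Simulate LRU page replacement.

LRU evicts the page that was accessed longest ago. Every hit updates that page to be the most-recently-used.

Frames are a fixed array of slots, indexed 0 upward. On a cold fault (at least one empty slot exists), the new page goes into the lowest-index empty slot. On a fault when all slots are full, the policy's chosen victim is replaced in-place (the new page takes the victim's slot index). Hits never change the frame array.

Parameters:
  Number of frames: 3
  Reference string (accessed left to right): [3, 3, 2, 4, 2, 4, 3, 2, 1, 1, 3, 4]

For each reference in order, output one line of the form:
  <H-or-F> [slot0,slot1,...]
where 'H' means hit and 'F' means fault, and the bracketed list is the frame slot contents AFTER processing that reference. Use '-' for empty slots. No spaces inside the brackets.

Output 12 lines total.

F [3,-,-]
H [3,-,-]
F [3,2,-]
F [3,2,4]
H [3,2,4]
H [3,2,4]
H [3,2,4]
H [3,2,4]
F [3,2,1]
H [3,2,1]
H [3,2,1]
F [3,4,1]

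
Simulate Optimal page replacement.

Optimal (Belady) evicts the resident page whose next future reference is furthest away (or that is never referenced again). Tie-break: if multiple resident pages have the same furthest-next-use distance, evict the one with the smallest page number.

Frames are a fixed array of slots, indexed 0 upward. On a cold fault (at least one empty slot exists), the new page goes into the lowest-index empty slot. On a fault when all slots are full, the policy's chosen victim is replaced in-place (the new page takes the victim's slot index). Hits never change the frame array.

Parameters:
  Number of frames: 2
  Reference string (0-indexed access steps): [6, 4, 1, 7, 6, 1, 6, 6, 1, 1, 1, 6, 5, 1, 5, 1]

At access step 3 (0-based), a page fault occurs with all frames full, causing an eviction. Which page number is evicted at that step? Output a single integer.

Answer: 1

Derivation:
Step 0: ref 6 -> FAULT, frames=[6,-]
Step 1: ref 4 -> FAULT, frames=[6,4]
Step 2: ref 1 -> FAULT, evict 4, frames=[6,1]
Step 3: ref 7 -> FAULT, evict 1, frames=[6,7]
At step 3: evicted page 1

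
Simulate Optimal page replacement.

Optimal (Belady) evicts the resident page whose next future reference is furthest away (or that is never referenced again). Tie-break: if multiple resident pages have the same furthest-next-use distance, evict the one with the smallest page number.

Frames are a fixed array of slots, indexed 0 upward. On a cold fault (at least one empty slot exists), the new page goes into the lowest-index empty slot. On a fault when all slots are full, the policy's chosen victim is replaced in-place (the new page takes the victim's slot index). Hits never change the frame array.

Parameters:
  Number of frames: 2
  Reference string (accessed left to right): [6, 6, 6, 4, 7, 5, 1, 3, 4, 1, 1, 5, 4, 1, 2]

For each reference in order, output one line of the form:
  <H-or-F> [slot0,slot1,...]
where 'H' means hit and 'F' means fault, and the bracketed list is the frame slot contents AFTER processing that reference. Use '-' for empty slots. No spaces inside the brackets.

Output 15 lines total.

F [6,-]
H [6,-]
H [6,-]
F [6,4]
F [7,4]
F [5,4]
F [1,4]
F [3,4]
H [3,4]
F [1,4]
H [1,4]
F [5,4]
H [5,4]
F [5,1]
F [5,2]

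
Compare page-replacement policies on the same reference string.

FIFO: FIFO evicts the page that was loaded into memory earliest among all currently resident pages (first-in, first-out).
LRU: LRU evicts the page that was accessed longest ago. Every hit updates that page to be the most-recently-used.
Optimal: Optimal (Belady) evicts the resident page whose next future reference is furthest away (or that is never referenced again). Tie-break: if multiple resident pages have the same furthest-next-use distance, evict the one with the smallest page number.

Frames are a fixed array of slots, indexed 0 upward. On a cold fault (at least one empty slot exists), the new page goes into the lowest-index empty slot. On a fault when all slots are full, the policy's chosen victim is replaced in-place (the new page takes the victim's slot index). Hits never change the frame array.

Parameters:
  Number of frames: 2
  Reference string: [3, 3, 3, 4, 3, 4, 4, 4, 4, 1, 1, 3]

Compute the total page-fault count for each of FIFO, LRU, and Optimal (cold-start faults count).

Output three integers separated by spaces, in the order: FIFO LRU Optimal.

--- FIFO ---
  step 0: ref 3 -> FAULT, frames=[3,-] (faults so far: 1)
  step 1: ref 3 -> HIT, frames=[3,-] (faults so far: 1)
  step 2: ref 3 -> HIT, frames=[3,-] (faults so far: 1)
  step 3: ref 4 -> FAULT, frames=[3,4] (faults so far: 2)
  step 4: ref 3 -> HIT, frames=[3,4] (faults so far: 2)
  step 5: ref 4 -> HIT, frames=[3,4] (faults so far: 2)
  step 6: ref 4 -> HIT, frames=[3,4] (faults so far: 2)
  step 7: ref 4 -> HIT, frames=[3,4] (faults so far: 2)
  step 8: ref 4 -> HIT, frames=[3,4] (faults so far: 2)
  step 9: ref 1 -> FAULT, evict 3, frames=[1,4] (faults so far: 3)
  step 10: ref 1 -> HIT, frames=[1,4] (faults so far: 3)
  step 11: ref 3 -> FAULT, evict 4, frames=[1,3] (faults so far: 4)
  FIFO total faults: 4
--- LRU ---
  step 0: ref 3 -> FAULT, frames=[3,-] (faults so far: 1)
  step 1: ref 3 -> HIT, frames=[3,-] (faults so far: 1)
  step 2: ref 3 -> HIT, frames=[3,-] (faults so far: 1)
  step 3: ref 4 -> FAULT, frames=[3,4] (faults so far: 2)
  step 4: ref 3 -> HIT, frames=[3,4] (faults so far: 2)
  step 5: ref 4 -> HIT, frames=[3,4] (faults so far: 2)
  step 6: ref 4 -> HIT, frames=[3,4] (faults so far: 2)
  step 7: ref 4 -> HIT, frames=[3,4] (faults so far: 2)
  step 8: ref 4 -> HIT, frames=[3,4] (faults so far: 2)
  step 9: ref 1 -> FAULT, evict 3, frames=[1,4] (faults so far: 3)
  step 10: ref 1 -> HIT, frames=[1,4] (faults so far: 3)
  step 11: ref 3 -> FAULT, evict 4, frames=[1,3] (faults so far: 4)
  LRU total faults: 4
--- Optimal ---
  step 0: ref 3 -> FAULT, frames=[3,-] (faults so far: 1)
  step 1: ref 3 -> HIT, frames=[3,-] (faults so far: 1)
  step 2: ref 3 -> HIT, frames=[3,-] (faults so far: 1)
  step 3: ref 4 -> FAULT, frames=[3,4] (faults so far: 2)
  step 4: ref 3 -> HIT, frames=[3,4] (faults so far: 2)
  step 5: ref 4 -> HIT, frames=[3,4] (faults so far: 2)
  step 6: ref 4 -> HIT, frames=[3,4] (faults so far: 2)
  step 7: ref 4 -> HIT, frames=[3,4] (faults so far: 2)
  step 8: ref 4 -> HIT, frames=[3,4] (faults so far: 2)
  step 9: ref 1 -> FAULT, evict 4, frames=[3,1] (faults so far: 3)
  step 10: ref 1 -> HIT, frames=[3,1] (faults so far: 3)
  step 11: ref 3 -> HIT, frames=[3,1] (faults so far: 3)
  Optimal total faults: 3

Answer: 4 4 3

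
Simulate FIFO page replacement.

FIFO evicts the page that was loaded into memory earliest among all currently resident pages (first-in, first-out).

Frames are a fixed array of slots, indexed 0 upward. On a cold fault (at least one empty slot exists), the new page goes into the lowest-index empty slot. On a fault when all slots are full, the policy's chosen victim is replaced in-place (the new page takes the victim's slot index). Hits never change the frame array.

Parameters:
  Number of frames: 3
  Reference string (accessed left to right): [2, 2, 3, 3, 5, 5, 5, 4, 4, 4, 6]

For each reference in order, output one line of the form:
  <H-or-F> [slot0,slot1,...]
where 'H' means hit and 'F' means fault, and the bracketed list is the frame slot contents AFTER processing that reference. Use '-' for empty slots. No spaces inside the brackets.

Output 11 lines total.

F [2,-,-]
H [2,-,-]
F [2,3,-]
H [2,3,-]
F [2,3,5]
H [2,3,5]
H [2,3,5]
F [4,3,5]
H [4,3,5]
H [4,3,5]
F [4,6,5]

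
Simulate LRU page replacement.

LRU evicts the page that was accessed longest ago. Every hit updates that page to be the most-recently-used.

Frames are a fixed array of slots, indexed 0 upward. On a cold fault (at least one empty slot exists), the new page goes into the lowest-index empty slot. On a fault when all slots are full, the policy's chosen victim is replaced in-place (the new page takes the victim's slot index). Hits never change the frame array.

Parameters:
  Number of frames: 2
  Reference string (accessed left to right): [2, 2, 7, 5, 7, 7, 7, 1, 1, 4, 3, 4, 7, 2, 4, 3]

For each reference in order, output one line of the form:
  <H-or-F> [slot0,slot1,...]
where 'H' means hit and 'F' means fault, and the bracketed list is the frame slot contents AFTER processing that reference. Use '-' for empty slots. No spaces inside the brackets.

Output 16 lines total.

F [2,-]
H [2,-]
F [2,7]
F [5,7]
H [5,7]
H [5,7]
H [5,7]
F [1,7]
H [1,7]
F [1,4]
F [3,4]
H [3,4]
F [7,4]
F [7,2]
F [4,2]
F [4,3]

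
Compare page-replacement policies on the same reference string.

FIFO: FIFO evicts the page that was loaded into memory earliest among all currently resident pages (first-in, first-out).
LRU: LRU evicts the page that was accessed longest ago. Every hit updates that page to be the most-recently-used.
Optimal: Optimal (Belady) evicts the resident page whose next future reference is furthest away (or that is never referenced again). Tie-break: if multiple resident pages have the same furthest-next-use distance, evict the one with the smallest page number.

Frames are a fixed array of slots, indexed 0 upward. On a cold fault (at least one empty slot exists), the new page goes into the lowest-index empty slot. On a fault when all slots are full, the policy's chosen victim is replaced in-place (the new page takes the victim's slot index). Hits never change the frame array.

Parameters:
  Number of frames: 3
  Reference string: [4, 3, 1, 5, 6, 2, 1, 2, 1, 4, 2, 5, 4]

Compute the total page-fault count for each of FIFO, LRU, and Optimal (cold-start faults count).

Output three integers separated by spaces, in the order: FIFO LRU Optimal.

Answer: 9 9 7

Derivation:
--- FIFO ---
  step 0: ref 4 -> FAULT, frames=[4,-,-] (faults so far: 1)
  step 1: ref 3 -> FAULT, frames=[4,3,-] (faults so far: 2)
  step 2: ref 1 -> FAULT, frames=[4,3,1] (faults so far: 3)
  step 3: ref 5 -> FAULT, evict 4, frames=[5,3,1] (faults so far: 4)
  step 4: ref 6 -> FAULT, evict 3, frames=[5,6,1] (faults so far: 5)
  step 5: ref 2 -> FAULT, evict 1, frames=[5,6,2] (faults so far: 6)
  step 6: ref 1 -> FAULT, evict 5, frames=[1,6,2] (faults so far: 7)
  step 7: ref 2 -> HIT, frames=[1,6,2] (faults so far: 7)
  step 8: ref 1 -> HIT, frames=[1,6,2] (faults so far: 7)
  step 9: ref 4 -> FAULT, evict 6, frames=[1,4,2] (faults so far: 8)
  step 10: ref 2 -> HIT, frames=[1,4,2] (faults so far: 8)
  step 11: ref 5 -> FAULT, evict 2, frames=[1,4,5] (faults so far: 9)
  step 12: ref 4 -> HIT, frames=[1,4,5] (faults so far: 9)
  FIFO total faults: 9
--- LRU ---
  step 0: ref 4 -> FAULT, frames=[4,-,-] (faults so far: 1)
  step 1: ref 3 -> FAULT, frames=[4,3,-] (faults so far: 2)
  step 2: ref 1 -> FAULT, frames=[4,3,1] (faults so far: 3)
  step 3: ref 5 -> FAULT, evict 4, frames=[5,3,1] (faults so far: 4)
  step 4: ref 6 -> FAULT, evict 3, frames=[5,6,1] (faults so far: 5)
  step 5: ref 2 -> FAULT, evict 1, frames=[5,6,2] (faults so far: 6)
  step 6: ref 1 -> FAULT, evict 5, frames=[1,6,2] (faults so far: 7)
  step 7: ref 2 -> HIT, frames=[1,6,2] (faults so far: 7)
  step 8: ref 1 -> HIT, frames=[1,6,2] (faults so far: 7)
  step 9: ref 4 -> FAULT, evict 6, frames=[1,4,2] (faults so far: 8)
  step 10: ref 2 -> HIT, frames=[1,4,2] (faults so far: 8)
  step 11: ref 5 -> FAULT, evict 1, frames=[5,4,2] (faults so far: 9)
  step 12: ref 4 -> HIT, frames=[5,4,2] (faults so far: 9)
  LRU total faults: 9
--- Optimal ---
  step 0: ref 4 -> FAULT, frames=[4,-,-] (faults so far: 1)
  step 1: ref 3 -> FAULT, frames=[4,3,-] (faults so far: 2)
  step 2: ref 1 -> FAULT, frames=[4,3,1] (faults so far: 3)
  step 3: ref 5 -> FAULT, evict 3, frames=[4,5,1] (faults so far: 4)
  step 4: ref 6 -> FAULT, evict 5, frames=[4,6,1] (faults so far: 5)
  step 5: ref 2 -> FAULT, evict 6, frames=[4,2,1] (faults so far: 6)
  step 6: ref 1 -> HIT, frames=[4,2,1] (faults so far: 6)
  step 7: ref 2 -> HIT, frames=[4,2,1] (faults so far: 6)
  step 8: ref 1 -> HIT, frames=[4,2,1] (faults so far: 6)
  step 9: ref 4 -> HIT, frames=[4,2,1] (faults so far: 6)
  step 10: ref 2 -> HIT, frames=[4,2,1] (faults so far: 6)
  step 11: ref 5 -> FAULT, evict 1, frames=[4,2,5] (faults so far: 7)
  step 12: ref 4 -> HIT, frames=[4,2,5] (faults so far: 7)
  Optimal total faults: 7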